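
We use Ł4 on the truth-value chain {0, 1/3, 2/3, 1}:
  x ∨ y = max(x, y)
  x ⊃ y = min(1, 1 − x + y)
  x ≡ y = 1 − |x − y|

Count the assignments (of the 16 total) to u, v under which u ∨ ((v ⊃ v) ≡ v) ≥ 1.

u = 0, v = 0 ↦ 0  <
u = 0, v = 1/3 ↦ 1/3  <
u = 0, v = 2/3 ↦ 2/3  <
u = 0, v = 1 ↦ 1  ≥
u = 1/3, v = 0 ↦ 1/3  <
u = 1/3, v = 1/3 ↦ 1/3  <
u = 1/3, v = 2/3 ↦ 2/3  <
u = 1/3, v = 1 ↦ 1  ≥
u = 2/3, v = 0 ↦ 2/3  <
u = 2/3, v = 1/3 ↦ 2/3  <
u = 2/3, v = 2/3 ↦ 2/3  <
u = 2/3, v = 1 ↦ 1  ≥
u = 1, v = 0 ↦ 1  ≥
u = 1, v = 1/3 ↦ 1  ≥
u = 1, v = 2/3 ↦ 1  ≥
u = 1, v = 1 ↦ 1  ≥
So 7 of the 16 assignments meet the threshold.

7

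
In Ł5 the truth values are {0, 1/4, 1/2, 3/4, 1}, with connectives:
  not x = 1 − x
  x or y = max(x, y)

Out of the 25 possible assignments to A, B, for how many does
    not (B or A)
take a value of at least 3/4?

value 1: 1 assignment (counts)
value 3/4: 3 assignments (counts)
value 1/2: 5 assignments
value 1/4: 7 assignments
value 0: 9 assignments
So 4 of the 25 assignments meet the threshold.

4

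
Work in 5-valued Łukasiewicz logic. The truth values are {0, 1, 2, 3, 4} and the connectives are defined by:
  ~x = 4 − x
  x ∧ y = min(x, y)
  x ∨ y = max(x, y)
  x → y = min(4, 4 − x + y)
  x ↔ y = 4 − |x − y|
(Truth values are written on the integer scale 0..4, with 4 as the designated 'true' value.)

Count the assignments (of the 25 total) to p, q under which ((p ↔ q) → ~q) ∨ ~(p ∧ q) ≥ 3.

value 4: 13 assignments (counts)
value 3: 5 assignments (counts)
value 2: 4 assignments
value 1: 2 assignments
value 0: 1 assignment
So 18 of the 25 assignments meet the threshold.

18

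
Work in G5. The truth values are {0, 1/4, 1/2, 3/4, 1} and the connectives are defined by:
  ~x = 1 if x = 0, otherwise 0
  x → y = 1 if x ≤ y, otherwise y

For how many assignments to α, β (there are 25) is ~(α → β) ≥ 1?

value 1: 4 assignments (counts)
value 0: 21 assignments
So 4 of the 25 assignments meet the threshold.

4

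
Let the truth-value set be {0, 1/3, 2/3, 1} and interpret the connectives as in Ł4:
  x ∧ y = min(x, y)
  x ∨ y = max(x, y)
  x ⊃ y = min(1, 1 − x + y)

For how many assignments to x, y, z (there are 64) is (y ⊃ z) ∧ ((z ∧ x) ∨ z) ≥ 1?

value 1: 16 assignments (counts)
value 2/3: 16 assignments
value 1/3: 16 assignments
value 0: 16 assignments
So 16 of the 64 assignments meet the threshold.

16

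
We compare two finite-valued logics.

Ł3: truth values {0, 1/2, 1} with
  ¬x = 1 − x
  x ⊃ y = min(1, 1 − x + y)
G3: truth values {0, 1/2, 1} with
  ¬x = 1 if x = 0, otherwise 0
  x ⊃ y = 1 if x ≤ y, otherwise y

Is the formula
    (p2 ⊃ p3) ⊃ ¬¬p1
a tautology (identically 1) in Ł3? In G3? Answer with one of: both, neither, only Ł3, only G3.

neither

In Ł3: at p1 = 0, p2 = 0, p3 = 0 the value is 0 — not a tautology.
In G3: at p1 = 0, p2 = 0, p3 = 0 the value is 0 — not a tautology.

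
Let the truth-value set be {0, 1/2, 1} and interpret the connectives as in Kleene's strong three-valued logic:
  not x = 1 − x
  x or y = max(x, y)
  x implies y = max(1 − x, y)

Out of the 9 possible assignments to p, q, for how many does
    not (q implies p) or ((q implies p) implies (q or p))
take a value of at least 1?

p = 0, q = 0 ↦ 0  <
p = 0, q = 1/2 ↦ 1/2  <
p = 0, q = 1 ↦ 1  ≥
p = 1/2, q = 0 ↦ 1/2  <
p = 1/2, q = 1/2 ↦ 1/2  <
p = 1/2, q = 1 ↦ 1  ≥
p = 1, q = 0 ↦ 1  ≥
p = 1, q = 1/2 ↦ 1  ≥
p = 1, q = 1 ↦ 1  ≥
So 5 of the 9 assignments meet the threshold.

5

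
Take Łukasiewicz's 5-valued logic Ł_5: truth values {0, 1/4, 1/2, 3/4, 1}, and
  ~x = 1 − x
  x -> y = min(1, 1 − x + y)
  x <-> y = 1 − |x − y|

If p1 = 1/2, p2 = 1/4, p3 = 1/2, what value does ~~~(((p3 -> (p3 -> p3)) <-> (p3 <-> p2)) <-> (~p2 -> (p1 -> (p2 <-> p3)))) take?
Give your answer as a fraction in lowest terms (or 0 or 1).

1/4

p3 -> p3 = 1/2 -> 1/2 = 1
p3 -> (p3 -> p3) = 1/2 -> 1 = 1
p3 <-> p2 = 1/2 <-> 1/4 = 3/4
(p3 -> (p3 -> p3)) <-> (p3 <-> p2) = 1 <-> 3/4 = 3/4
~p2 = ~1/4 = 3/4
p2 <-> p3 = 1/4 <-> 1/2 = 3/4
p1 -> (p2 <-> p3) = 1/2 -> 3/4 = 1
~p2 -> (p1 -> (p2 <-> p3)) = 3/4 -> 1 = 1
((p3 -> (p3 -> p3)) <-> (p3 <-> p2)) <-> (~p2 -> (p1 -> (p2 <-> p3))) = 3/4 <-> 1 = 3/4
~(((p3 -> (p3 -> p3)) <-> (p3 <-> p2)) <-> (~p2 -> (p1 -> (p2 <-> p3)))) = ~3/4 = 1/4
~~(((p3 -> (p3 -> p3)) <-> (p3 <-> p2)) <-> (~p2 -> (p1 -> (p2 <-> p3)))) = ~1/4 = 3/4
~~~(((p3 -> (p3 -> p3)) <-> (p3 <-> p2)) <-> (~p2 -> (p1 -> (p2 <-> p3)))) = ~3/4 = 1/4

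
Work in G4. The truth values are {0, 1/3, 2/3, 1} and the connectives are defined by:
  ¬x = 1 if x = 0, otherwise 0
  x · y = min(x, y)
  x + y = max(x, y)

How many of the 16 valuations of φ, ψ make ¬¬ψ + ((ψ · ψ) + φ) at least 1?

13

φ = 0, ψ = 0 ↦ 0  <
φ = 0, ψ = 1/3 ↦ 1  ≥
φ = 0, ψ = 2/3 ↦ 1  ≥
φ = 0, ψ = 1 ↦ 1  ≥
φ = 1/3, ψ = 0 ↦ 1/3  <
φ = 1/3, ψ = 1/3 ↦ 1  ≥
φ = 1/3, ψ = 2/3 ↦ 1  ≥
φ = 1/3, ψ = 1 ↦ 1  ≥
φ = 2/3, ψ = 0 ↦ 2/3  <
φ = 2/3, ψ = 1/3 ↦ 1  ≥
φ = 2/3, ψ = 2/3 ↦ 1  ≥
φ = 2/3, ψ = 1 ↦ 1  ≥
φ = 1, ψ = 0 ↦ 1  ≥
φ = 1, ψ = 1/3 ↦ 1  ≥
φ = 1, ψ = 2/3 ↦ 1  ≥
φ = 1, ψ = 1 ↦ 1  ≥
So 13 of the 16 assignments meet the threshold.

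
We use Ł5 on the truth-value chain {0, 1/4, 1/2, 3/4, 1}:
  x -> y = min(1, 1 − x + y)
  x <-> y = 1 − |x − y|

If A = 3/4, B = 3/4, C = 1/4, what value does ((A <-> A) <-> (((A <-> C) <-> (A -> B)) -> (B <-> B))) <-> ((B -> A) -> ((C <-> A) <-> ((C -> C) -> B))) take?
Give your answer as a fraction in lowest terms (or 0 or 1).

A <-> A = 3/4 <-> 3/4 = 1
A <-> C = 3/4 <-> 1/4 = 1/2
A -> B = 3/4 -> 3/4 = 1
(A <-> C) <-> (A -> B) = 1/2 <-> 1 = 1/2
B <-> B = 3/4 <-> 3/4 = 1
((A <-> C) <-> (A -> B)) -> (B <-> B) = 1/2 -> 1 = 1
(A <-> A) <-> (((A <-> C) <-> (A -> B)) -> (B <-> B)) = 1 <-> 1 = 1
B -> A = 3/4 -> 3/4 = 1
C <-> A = 1/4 <-> 3/4 = 1/2
C -> C = 1/4 -> 1/4 = 1
(C -> C) -> B = 1 -> 3/4 = 3/4
(C <-> A) <-> ((C -> C) -> B) = 1/2 <-> 3/4 = 3/4
(B -> A) -> ((C <-> A) <-> ((C -> C) -> B)) = 1 -> 3/4 = 3/4
((A <-> A) <-> (((A <-> C) <-> (A -> B)) -> (B <-> B))) <-> ((B -> A) -> ((C <-> A) <-> ((C -> C) -> B))) = 1 <-> 3/4 = 3/4

3/4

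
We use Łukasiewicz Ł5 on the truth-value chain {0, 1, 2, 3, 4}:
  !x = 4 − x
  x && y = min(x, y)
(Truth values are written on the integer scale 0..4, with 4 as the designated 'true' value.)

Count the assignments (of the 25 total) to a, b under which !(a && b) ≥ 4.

value 4: 9 assignments (counts)
value 3: 7 assignments
value 2: 5 assignments
value 1: 3 assignments
value 0: 1 assignment
So 9 of the 25 assignments meet the threshold.

9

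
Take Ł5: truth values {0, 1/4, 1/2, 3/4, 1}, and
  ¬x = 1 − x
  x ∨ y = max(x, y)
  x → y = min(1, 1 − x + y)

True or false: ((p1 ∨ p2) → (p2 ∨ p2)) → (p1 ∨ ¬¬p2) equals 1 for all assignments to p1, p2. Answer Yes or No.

Counterexample: take p1 = 0, p2 = 0.
p1 ∨ p2 = 0 ∨ 0 = 0
p2 ∨ p2 = 0 ∨ 0 = 0
(p1 ∨ p2) → (p2 ∨ p2) = 0 → 0 = 1
¬p2 = ¬0 = 1
¬¬p2 = ¬1 = 0
p1 ∨ ¬¬p2 = 0 ∨ 0 = 0
((p1 ∨ p2) → (p2 ∨ p2)) → (p1 ∨ ¬¬p2) = 1 → 0 = 0
This gives 0 ≠ 1.

No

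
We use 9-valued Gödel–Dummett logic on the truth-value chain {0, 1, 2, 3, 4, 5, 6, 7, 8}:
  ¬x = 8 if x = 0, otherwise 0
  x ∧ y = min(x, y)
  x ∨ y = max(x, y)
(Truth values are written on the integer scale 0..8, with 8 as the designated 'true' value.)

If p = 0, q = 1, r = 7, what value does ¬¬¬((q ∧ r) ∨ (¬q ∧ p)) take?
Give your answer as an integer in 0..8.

0

q ∧ r = 1 ∧ 7 = 1
¬q = ¬1 = 0
¬q ∧ p = 0 ∧ 0 = 0
(q ∧ r) ∨ (¬q ∧ p) = 1 ∨ 0 = 1
¬((q ∧ r) ∨ (¬q ∧ p)) = ¬1 = 0
¬¬((q ∧ r) ∨ (¬q ∧ p)) = ¬0 = 8
¬¬¬((q ∧ r) ∨ (¬q ∧ p)) = ¬8 = 0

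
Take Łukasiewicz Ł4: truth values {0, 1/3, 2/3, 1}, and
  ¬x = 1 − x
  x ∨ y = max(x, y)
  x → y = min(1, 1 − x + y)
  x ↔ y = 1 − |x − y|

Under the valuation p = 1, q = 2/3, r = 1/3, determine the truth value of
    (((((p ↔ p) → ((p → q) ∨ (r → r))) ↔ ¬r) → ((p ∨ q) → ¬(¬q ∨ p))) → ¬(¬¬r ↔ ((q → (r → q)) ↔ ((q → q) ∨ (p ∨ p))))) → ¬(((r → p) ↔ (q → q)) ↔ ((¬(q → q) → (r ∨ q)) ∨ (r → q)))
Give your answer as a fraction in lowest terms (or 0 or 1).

p ↔ p = 1 ↔ 1 = 1
p → q = 1 → 2/3 = 2/3
r → r = 1/3 → 1/3 = 1
(p → q) ∨ (r → r) = 2/3 ∨ 1 = 1
(p ↔ p) → ((p → q) ∨ (r → r)) = 1 → 1 = 1
¬r = ¬1/3 = 2/3
((p ↔ p) → ((p → q) ∨ (r → r))) ↔ ¬r = 1 ↔ 2/3 = 2/3
p ∨ q = 1 ∨ 2/3 = 1
¬q = ¬2/3 = 1/3
¬q ∨ p = 1/3 ∨ 1 = 1
¬(¬q ∨ p) = ¬1 = 0
(p ∨ q) → ¬(¬q ∨ p) = 1 → 0 = 0
(((p ↔ p) → ((p → q) ∨ (r → r))) ↔ ¬r) → ((p ∨ q) → ¬(¬q ∨ p)) = 2/3 → 0 = 1/3
¬r = ¬1/3 = 2/3
¬¬r = ¬2/3 = 1/3
r → q = 1/3 → 2/3 = 1
q → (r → q) = 2/3 → 1 = 1
q → q = 2/3 → 2/3 = 1
p ∨ p = 1 ∨ 1 = 1
(q → q) ∨ (p ∨ p) = 1 ∨ 1 = 1
(q → (r → q)) ↔ ((q → q) ∨ (p ∨ p)) = 1 ↔ 1 = 1
¬¬r ↔ ((q → (r → q)) ↔ ((q → q) ∨ (p ∨ p))) = 1/3 ↔ 1 = 1/3
¬(¬¬r ↔ ((q → (r → q)) ↔ ((q → q) ∨ (p ∨ p)))) = ¬1/3 = 2/3
((((p ↔ p) → ((p → q) ∨ (r → r))) ↔ ¬r) → ((p ∨ q) → ¬(¬q ∨ p))) → ¬(¬¬r ↔ ((q → (r → q)) ↔ ((q → q) ∨ (p ∨ p)))) = 1/3 → 2/3 = 1
r → p = 1/3 → 1 = 1
q → q = 2/3 → 2/3 = 1
(r → p) ↔ (q → q) = 1 ↔ 1 = 1
q → q = 2/3 → 2/3 = 1
¬(q → q) = ¬1 = 0
r ∨ q = 1/3 ∨ 2/3 = 2/3
¬(q → q) → (r ∨ q) = 0 → 2/3 = 1
r → q = 1/3 → 2/3 = 1
(¬(q → q) → (r ∨ q)) ∨ (r → q) = 1 ∨ 1 = 1
((r → p) ↔ (q → q)) ↔ ((¬(q → q) → (r ∨ q)) ∨ (r → q)) = 1 ↔ 1 = 1
¬(((r → p) ↔ (q → q)) ↔ ((¬(q → q) → (r ∨ q)) ∨ (r → q))) = ¬1 = 0
(((((p ↔ p) → ((p → q) ∨ (r → r))) ↔ ¬r) → ((p ∨ q) → ¬(¬q ∨ p))) → ¬(¬¬r ↔ ((q → (r → q)) ↔ ((q → q) ∨ (p ∨ p))))) → ¬(((r → p) ↔ (q → q)) ↔ ((¬(q → q) → (r ∨ q)) ∨ (r → q))) = 1 → 0 = 0

0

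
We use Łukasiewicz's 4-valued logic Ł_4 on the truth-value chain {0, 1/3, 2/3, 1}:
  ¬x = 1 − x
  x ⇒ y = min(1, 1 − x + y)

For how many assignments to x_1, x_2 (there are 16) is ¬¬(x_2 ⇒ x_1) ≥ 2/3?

13

x_1 = 0, x_2 = 0 ↦ 1  ≥
x_1 = 0, x_2 = 1/3 ↦ 2/3  ≥
x_1 = 0, x_2 = 2/3 ↦ 1/3  <
x_1 = 0, x_2 = 1 ↦ 0  <
x_1 = 1/3, x_2 = 0 ↦ 1  ≥
x_1 = 1/3, x_2 = 1/3 ↦ 1  ≥
x_1 = 1/3, x_2 = 2/3 ↦ 2/3  ≥
x_1 = 1/3, x_2 = 1 ↦ 1/3  <
x_1 = 2/3, x_2 = 0 ↦ 1  ≥
x_1 = 2/3, x_2 = 1/3 ↦ 1  ≥
x_1 = 2/3, x_2 = 2/3 ↦ 1  ≥
x_1 = 2/3, x_2 = 1 ↦ 2/3  ≥
x_1 = 1, x_2 = 0 ↦ 1  ≥
x_1 = 1, x_2 = 1/3 ↦ 1  ≥
x_1 = 1, x_2 = 2/3 ↦ 1  ≥
x_1 = 1, x_2 = 1 ↦ 1  ≥
So 13 of the 16 assignments meet the threshold.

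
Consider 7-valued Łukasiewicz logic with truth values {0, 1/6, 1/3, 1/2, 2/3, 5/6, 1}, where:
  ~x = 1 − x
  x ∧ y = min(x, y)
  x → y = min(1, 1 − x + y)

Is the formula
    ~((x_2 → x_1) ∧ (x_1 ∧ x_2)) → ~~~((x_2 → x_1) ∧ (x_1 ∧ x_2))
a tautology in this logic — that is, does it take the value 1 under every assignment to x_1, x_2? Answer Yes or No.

Yes

At x_1 = 0, x_2 = 1/2, for instance:
x_2 → x_1 = 1/2 → 0 = 1/2
x_1 ∧ x_2 = 0 ∧ 1/2 = 0
(x_2 → x_1) ∧ (x_1 ∧ x_2) = 1/2 ∧ 0 = 0
~((x_2 → x_1) ∧ (x_1 ∧ x_2)) = ~0 = 1
~~((x_2 → x_1) ∧ (x_1 ∧ x_2)) = ~1 = 0
~~~((x_2 → x_1) ∧ (x_1 ∧ x_2)) = ~0 = 1
~((x_2 → x_1) ∧ (x_1 ∧ x_2)) → ~~~((x_2 → x_1) ∧ (x_1 ∧ x_2)) = 1 → 1 = 1
and checking the remaining 48 assignments likewise gives ≥ 1 in every case.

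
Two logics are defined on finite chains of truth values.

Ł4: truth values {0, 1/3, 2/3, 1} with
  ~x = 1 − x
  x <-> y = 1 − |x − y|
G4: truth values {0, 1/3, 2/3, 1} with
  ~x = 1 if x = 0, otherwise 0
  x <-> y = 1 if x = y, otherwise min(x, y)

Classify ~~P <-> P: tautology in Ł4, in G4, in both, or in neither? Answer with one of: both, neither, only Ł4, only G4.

In Ł4: every assignment gives 1 — tautology.
In G4: at P = 1/3 the value is 1/3 — not a tautology.

only Ł4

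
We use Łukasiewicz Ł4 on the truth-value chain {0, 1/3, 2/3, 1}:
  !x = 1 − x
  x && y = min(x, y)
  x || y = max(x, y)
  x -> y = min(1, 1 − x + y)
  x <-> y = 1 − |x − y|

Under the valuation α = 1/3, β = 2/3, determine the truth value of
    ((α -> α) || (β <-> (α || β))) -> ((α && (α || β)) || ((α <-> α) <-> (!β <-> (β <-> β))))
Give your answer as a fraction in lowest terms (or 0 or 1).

1/3

α -> α = 1/3 -> 1/3 = 1
α || β = 1/3 || 2/3 = 2/3
β <-> (α || β) = 2/3 <-> 2/3 = 1
(α -> α) || (β <-> (α || β)) = 1 || 1 = 1
α || β = 1/3 || 2/3 = 2/3
α && (α || β) = 1/3 && 2/3 = 1/3
α <-> α = 1/3 <-> 1/3 = 1
!β = !2/3 = 1/3
β <-> β = 2/3 <-> 2/3 = 1
!β <-> (β <-> β) = 1/3 <-> 1 = 1/3
(α <-> α) <-> (!β <-> (β <-> β)) = 1 <-> 1/3 = 1/3
(α && (α || β)) || ((α <-> α) <-> (!β <-> (β <-> β))) = 1/3 || 1/3 = 1/3
((α -> α) || (β <-> (α || β))) -> ((α && (α || β)) || ((α <-> α) <-> (!β <-> (β <-> β)))) = 1 -> 1/3 = 1/3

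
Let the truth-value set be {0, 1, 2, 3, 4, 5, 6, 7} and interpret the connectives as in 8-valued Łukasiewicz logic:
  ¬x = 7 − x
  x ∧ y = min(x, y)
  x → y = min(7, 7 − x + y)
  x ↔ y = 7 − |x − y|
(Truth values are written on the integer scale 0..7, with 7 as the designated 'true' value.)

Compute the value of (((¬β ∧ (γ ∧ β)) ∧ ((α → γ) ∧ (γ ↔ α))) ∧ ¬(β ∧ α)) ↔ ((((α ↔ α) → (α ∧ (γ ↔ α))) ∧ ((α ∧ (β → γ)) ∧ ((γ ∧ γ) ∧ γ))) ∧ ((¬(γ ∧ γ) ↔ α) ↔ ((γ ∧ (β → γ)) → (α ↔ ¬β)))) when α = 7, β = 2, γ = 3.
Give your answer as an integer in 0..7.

¬β = ¬2 = 5
γ ∧ β = 3 ∧ 2 = 2
¬β ∧ (γ ∧ β) = 5 ∧ 2 = 2
α → γ = 7 → 3 = 3
γ ↔ α = 3 ↔ 7 = 3
(α → γ) ∧ (γ ↔ α) = 3 ∧ 3 = 3
(¬β ∧ (γ ∧ β)) ∧ ((α → γ) ∧ (γ ↔ α)) = 2 ∧ 3 = 2
β ∧ α = 2 ∧ 7 = 2
¬(β ∧ α) = ¬2 = 5
((¬β ∧ (γ ∧ β)) ∧ ((α → γ) ∧ (γ ↔ α))) ∧ ¬(β ∧ α) = 2 ∧ 5 = 2
α ↔ α = 7 ↔ 7 = 7
γ ↔ α = 3 ↔ 7 = 3
α ∧ (γ ↔ α) = 7 ∧ 3 = 3
(α ↔ α) → (α ∧ (γ ↔ α)) = 7 → 3 = 3
β → γ = 2 → 3 = 7
α ∧ (β → γ) = 7 ∧ 7 = 7
γ ∧ γ = 3 ∧ 3 = 3
(γ ∧ γ) ∧ γ = 3 ∧ 3 = 3
(α ∧ (β → γ)) ∧ ((γ ∧ γ) ∧ γ) = 7 ∧ 3 = 3
((α ↔ α) → (α ∧ (γ ↔ α))) ∧ ((α ∧ (β → γ)) ∧ ((γ ∧ γ) ∧ γ)) = 3 ∧ 3 = 3
γ ∧ γ = 3 ∧ 3 = 3
¬(γ ∧ γ) = ¬3 = 4
¬(γ ∧ γ) ↔ α = 4 ↔ 7 = 4
β → γ = 2 → 3 = 7
γ ∧ (β → γ) = 3 ∧ 7 = 3
¬β = ¬2 = 5
α ↔ ¬β = 7 ↔ 5 = 5
(γ ∧ (β → γ)) → (α ↔ ¬β) = 3 → 5 = 7
(¬(γ ∧ γ) ↔ α) ↔ ((γ ∧ (β → γ)) → (α ↔ ¬β)) = 4 ↔ 7 = 4
(((α ↔ α) → (α ∧ (γ ↔ α))) ∧ ((α ∧ (β → γ)) ∧ ((γ ∧ γ) ∧ γ))) ∧ ((¬(γ ∧ γ) ↔ α) ↔ ((γ ∧ (β → γ)) → (α ↔ ¬β))) = 3 ∧ 4 = 3
(((¬β ∧ (γ ∧ β)) ∧ ((α → γ) ∧ (γ ↔ α))) ∧ ¬(β ∧ α)) ↔ ((((α ↔ α) → (α ∧ (γ ↔ α))) ∧ ((α ∧ (β → γ)) ∧ ((γ ∧ γ) ∧ γ))) ∧ ((¬(γ ∧ γ) ↔ α) ↔ ((γ ∧ (β → γ)) → (α ↔ ¬β)))) = 2 ↔ 3 = 6

6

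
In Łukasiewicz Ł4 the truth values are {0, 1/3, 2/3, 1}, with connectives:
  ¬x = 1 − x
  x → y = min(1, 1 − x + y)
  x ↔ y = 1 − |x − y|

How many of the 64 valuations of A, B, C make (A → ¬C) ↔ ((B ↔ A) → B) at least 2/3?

value 1: 23 assignments (counts)
value 2/3: 22 assignments (counts)
value 1/3: 11 assignments
value 0: 8 assignments
So 45 of the 64 assignments meet the threshold.

45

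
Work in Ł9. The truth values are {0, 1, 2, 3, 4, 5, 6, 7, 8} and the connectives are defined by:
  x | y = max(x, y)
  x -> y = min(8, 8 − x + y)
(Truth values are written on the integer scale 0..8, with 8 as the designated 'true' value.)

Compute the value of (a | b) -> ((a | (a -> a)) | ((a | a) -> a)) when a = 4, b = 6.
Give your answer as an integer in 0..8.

a | b = 4 | 6 = 6
a -> a = 4 -> 4 = 8
a | (a -> a) = 4 | 8 = 8
a | a = 4 | 4 = 4
(a | a) -> a = 4 -> 4 = 8
(a | (a -> a)) | ((a | a) -> a) = 8 | 8 = 8
(a | b) -> ((a | (a -> a)) | ((a | a) -> a)) = 6 -> 8 = 8

8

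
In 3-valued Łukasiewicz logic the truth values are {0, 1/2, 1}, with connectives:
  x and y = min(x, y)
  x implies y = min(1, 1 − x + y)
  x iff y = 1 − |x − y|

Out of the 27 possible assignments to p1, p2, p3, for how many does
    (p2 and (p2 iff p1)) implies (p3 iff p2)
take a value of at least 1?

value 1: 24 assignments (counts)
value 1/2: 2 assignments
value 0: 1 assignment
So 24 of the 27 assignments meet the threshold.

24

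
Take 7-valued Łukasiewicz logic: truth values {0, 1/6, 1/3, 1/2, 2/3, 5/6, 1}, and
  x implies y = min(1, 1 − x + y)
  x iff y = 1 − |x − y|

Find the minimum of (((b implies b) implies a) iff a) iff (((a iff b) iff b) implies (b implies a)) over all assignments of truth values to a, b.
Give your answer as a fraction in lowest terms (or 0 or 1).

1/2

Take a = 0, b = 1/2:
b implies b = 1/2 implies 1/2 = 1
(b implies b) implies a = 1 implies 0 = 0
((b implies b) implies a) iff a = 0 iff 0 = 1
a iff b = 0 iff 1/2 = 1/2
(a iff b) iff b = 1/2 iff 1/2 = 1
b implies a = 1/2 implies 0 = 1/2
((a iff b) iff b) implies (b implies a) = 1 implies 1/2 = 1/2
(((b implies b) implies a) iff a) iff (((a iff b) iff b) implies (b implies a)) = 1 iff 1/2 = 1/2
No assignment yields a value below 1/2, so this is the minimum.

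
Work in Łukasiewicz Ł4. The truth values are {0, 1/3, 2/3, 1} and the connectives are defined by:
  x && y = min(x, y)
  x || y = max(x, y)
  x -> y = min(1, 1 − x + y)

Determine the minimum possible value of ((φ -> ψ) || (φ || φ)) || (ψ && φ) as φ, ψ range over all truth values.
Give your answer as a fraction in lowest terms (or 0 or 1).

Take φ = 1/3, ψ = 0:
φ -> ψ = 1/3 -> 0 = 2/3
φ || φ = 1/3 || 1/3 = 1/3
(φ -> ψ) || (φ || φ) = 2/3 || 1/3 = 2/3
ψ && φ = 0 && 1/3 = 0
((φ -> ψ) || (φ || φ)) || (ψ && φ) = 2/3 || 0 = 2/3
No assignment yields a value below 2/3, so this is the minimum.

2/3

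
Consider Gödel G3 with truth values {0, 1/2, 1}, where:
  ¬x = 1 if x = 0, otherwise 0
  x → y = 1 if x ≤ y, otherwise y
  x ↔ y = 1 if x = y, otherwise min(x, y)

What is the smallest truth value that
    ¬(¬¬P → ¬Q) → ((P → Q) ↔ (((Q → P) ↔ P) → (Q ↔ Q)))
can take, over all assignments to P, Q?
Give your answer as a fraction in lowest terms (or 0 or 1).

1/2

Take P = 1, Q = 1/2:
¬P = ¬1 = 0
¬¬P = ¬0 = 1
¬Q = ¬1/2 = 0
¬¬P → ¬Q = 1 → 0 = 0
¬(¬¬P → ¬Q) = ¬0 = 1
P → Q = 1 → 1/2 = 1/2
Q → P = 1/2 → 1 = 1
(Q → P) ↔ P = 1 ↔ 1 = 1
Q ↔ Q = 1/2 ↔ 1/2 = 1
((Q → P) ↔ P) → (Q ↔ Q) = 1 → 1 = 1
(P → Q) ↔ (((Q → P) ↔ P) → (Q ↔ Q)) = 1/2 ↔ 1 = 1/2
¬(¬¬P → ¬Q) → ((P → Q) ↔ (((Q → P) ↔ P) → (Q ↔ Q))) = 1 → 1/2 = 1/2
No assignment yields a value below 1/2, so this is the minimum.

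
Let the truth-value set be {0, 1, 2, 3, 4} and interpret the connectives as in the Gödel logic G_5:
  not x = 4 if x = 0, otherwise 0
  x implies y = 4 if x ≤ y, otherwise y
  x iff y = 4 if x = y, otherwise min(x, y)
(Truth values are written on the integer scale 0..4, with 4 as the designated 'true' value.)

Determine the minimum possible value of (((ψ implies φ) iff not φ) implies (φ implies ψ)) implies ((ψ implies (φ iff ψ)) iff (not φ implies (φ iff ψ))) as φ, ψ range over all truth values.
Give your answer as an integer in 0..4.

Take φ = 1, ψ = 2:
ψ implies φ = 2 implies 1 = 1
not φ = not 1 = 0
(ψ implies φ) iff not φ = 1 iff 0 = 0
φ implies ψ = 1 implies 2 = 4
((ψ implies φ) iff not φ) implies (φ implies ψ) = 0 implies 4 = 4
φ iff ψ = 1 iff 2 = 1
ψ implies (φ iff ψ) = 2 implies 1 = 1
not φ = not 1 = 0
φ iff ψ = 1 iff 2 = 1
not φ implies (φ iff ψ) = 0 implies 1 = 4
(ψ implies (φ iff ψ)) iff (not φ implies (φ iff ψ)) = 1 iff 4 = 1
(((ψ implies φ) iff not φ) implies (φ implies ψ)) implies ((ψ implies (φ iff ψ)) iff (not φ implies (φ iff ψ))) = 4 implies 1 = 1
No assignment yields a value below 1, so this is the minimum.

1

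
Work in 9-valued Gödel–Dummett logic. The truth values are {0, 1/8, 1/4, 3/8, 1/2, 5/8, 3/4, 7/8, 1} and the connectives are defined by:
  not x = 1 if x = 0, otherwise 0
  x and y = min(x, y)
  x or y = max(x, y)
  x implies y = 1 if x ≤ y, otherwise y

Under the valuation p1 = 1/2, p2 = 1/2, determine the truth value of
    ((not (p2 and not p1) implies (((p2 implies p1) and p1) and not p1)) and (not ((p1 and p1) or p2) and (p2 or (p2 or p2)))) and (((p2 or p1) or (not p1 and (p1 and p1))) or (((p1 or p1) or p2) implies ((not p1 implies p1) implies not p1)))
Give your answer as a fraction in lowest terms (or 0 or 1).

0

not p1 = not 1/2 = 0
p2 and not p1 = 1/2 and 0 = 0
not (p2 and not p1) = not 0 = 1
p2 implies p1 = 1/2 implies 1/2 = 1
(p2 implies p1) and p1 = 1 and 1/2 = 1/2
not p1 = not 1/2 = 0
((p2 implies p1) and p1) and not p1 = 1/2 and 0 = 0
not (p2 and not p1) implies (((p2 implies p1) and p1) and not p1) = 1 implies 0 = 0
p1 and p1 = 1/2 and 1/2 = 1/2
(p1 and p1) or p2 = 1/2 or 1/2 = 1/2
not ((p1 and p1) or p2) = not 1/2 = 0
p2 or p2 = 1/2 or 1/2 = 1/2
p2 or (p2 or p2) = 1/2 or 1/2 = 1/2
not ((p1 and p1) or p2) and (p2 or (p2 or p2)) = 0 and 1/2 = 0
(not (p2 and not p1) implies (((p2 implies p1) and p1) and not p1)) and (not ((p1 and p1) or p2) and (p2 or (p2 or p2))) = 0 and 0 = 0
p2 or p1 = 1/2 or 1/2 = 1/2
not p1 = not 1/2 = 0
p1 and p1 = 1/2 and 1/2 = 1/2
not p1 and (p1 and p1) = 0 and 1/2 = 0
(p2 or p1) or (not p1 and (p1 and p1)) = 1/2 or 0 = 1/2
p1 or p1 = 1/2 or 1/2 = 1/2
(p1 or p1) or p2 = 1/2 or 1/2 = 1/2
not p1 = not 1/2 = 0
not p1 implies p1 = 0 implies 1/2 = 1
not p1 = not 1/2 = 0
(not p1 implies p1) implies not p1 = 1 implies 0 = 0
((p1 or p1) or p2) implies ((not p1 implies p1) implies not p1) = 1/2 implies 0 = 0
((p2 or p1) or (not p1 and (p1 and p1))) or (((p1 or p1) or p2) implies ((not p1 implies p1) implies not p1)) = 1/2 or 0 = 1/2
((not (p2 and not p1) implies (((p2 implies p1) and p1) and not p1)) and (not ((p1 and p1) or p2) and (p2 or (p2 or p2)))) and (((p2 or p1) or (not p1 and (p1 and p1))) or (((p1 or p1) or p2) implies ((not p1 implies p1) implies not p1))) = 0 and 1/2 = 0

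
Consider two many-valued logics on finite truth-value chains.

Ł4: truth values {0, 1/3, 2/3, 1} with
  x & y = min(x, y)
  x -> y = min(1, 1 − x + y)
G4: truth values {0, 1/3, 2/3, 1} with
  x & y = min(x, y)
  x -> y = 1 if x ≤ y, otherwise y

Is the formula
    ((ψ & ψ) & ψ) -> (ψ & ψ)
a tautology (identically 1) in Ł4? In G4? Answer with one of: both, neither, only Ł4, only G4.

In Ł4: every assignment gives 1 — tautology.
In G4: every assignment gives 1 — tautology.

both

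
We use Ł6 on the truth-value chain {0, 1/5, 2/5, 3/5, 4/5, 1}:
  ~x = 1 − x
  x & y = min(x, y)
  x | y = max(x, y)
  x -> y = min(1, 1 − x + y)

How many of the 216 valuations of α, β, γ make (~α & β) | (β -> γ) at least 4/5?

170

value 1: 131 assignments (counts)
value 4/5: 39 assignments (counts)
value 3/5: 28 assignments
value 2/5: 12 assignments
value 1/5: 5 assignments
value 0: 1 assignment
So 170 of the 216 assignments meet the threshold.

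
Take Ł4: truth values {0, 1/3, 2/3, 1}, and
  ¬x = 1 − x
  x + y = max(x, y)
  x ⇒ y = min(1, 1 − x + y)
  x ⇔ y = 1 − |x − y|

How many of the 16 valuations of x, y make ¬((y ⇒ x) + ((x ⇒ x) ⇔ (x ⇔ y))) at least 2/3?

x = 0, y = 0 ↦ 0  <
x = 0, y = 1/3 ↦ 1/3  <
x = 0, y = 2/3 ↦ 2/3  ≥
x = 0, y = 1 ↦ 1  ≥
x = 1/3, y = 0 ↦ 0  <
x = 1/3, y = 1/3 ↦ 0  <
x = 1/3, y = 2/3 ↦ 1/3  <
x = 1/3, y = 1 ↦ 2/3  ≥
x = 2/3, y = 0 ↦ 0  <
x = 2/3, y = 1/3 ↦ 0  <
x = 2/3, y = 2/3 ↦ 0  <
x = 2/3, y = 1 ↦ 1/3  <
x = 1, y = 0 ↦ 0  <
x = 1, y = 1/3 ↦ 0  <
x = 1, y = 2/3 ↦ 0  <
x = 1, y = 1 ↦ 0  <
So 3 of the 16 assignments meet the threshold.

3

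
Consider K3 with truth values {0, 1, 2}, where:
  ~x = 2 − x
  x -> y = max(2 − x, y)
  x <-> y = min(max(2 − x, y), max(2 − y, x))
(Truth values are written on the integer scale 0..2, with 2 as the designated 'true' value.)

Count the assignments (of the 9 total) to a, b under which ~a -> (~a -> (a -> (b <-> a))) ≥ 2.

6

a = 0, b = 0 ↦ 2  ≥
a = 0, b = 1 ↦ 2  ≥
a = 0, b = 2 ↦ 2  ≥
a = 1, b = 0 ↦ 1  <
a = 1, b = 1 ↦ 1  <
a = 1, b = 2 ↦ 1  <
a = 2, b = 0 ↦ 2  ≥
a = 2, b = 1 ↦ 2  ≥
a = 2, b = 2 ↦ 2  ≥
So 6 of the 9 assignments meet the threshold.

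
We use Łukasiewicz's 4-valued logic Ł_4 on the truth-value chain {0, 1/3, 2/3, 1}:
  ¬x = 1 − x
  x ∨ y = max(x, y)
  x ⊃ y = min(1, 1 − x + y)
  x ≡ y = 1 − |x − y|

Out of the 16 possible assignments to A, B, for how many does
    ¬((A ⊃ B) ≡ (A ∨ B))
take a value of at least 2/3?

A = 0, B = 0 ↦ 1  ≥
A = 0, B = 1/3 ↦ 2/3  ≥
A = 0, B = 2/3 ↦ 1/3  <
A = 0, B = 1 ↦ 0  <
A = 1/3, B = 0 ↦ 1/3  <
A = 1/3, B = 1/3 ↦ 2/3  ≥
A = 1/3, B = 2/3 ↦ 1/3  <
A = 1/3, B = 1 ↦ 0  <
A = 2/3, B = 0 ↦ 1/3  <
A = 2/3, B = 1/3 ↦ 0  <
A = 2/3, B = 2/3 ↦ 1/3  <
A = 2/3, B = 1 ↦ 0  <
A = 1, B = 0 ↦ 1  ≥
A = 1, B = 1/3 ↦ 2/3  ≥
A = 1, B = 2/3 ↦ 1/3  <
A = 1, B = 1 ↦ 0  <
So 5 of the 16 assignments meet the threshold.

5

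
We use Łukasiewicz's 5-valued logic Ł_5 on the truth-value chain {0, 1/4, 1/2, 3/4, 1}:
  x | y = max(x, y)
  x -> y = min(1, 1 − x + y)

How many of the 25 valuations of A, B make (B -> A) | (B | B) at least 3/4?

value 1: 19 assignments (counts)
value 3/4: 5 assignments (counts)
value 1/2: 1 assignment
So 24 of the 25 assignments meet the threshold.

24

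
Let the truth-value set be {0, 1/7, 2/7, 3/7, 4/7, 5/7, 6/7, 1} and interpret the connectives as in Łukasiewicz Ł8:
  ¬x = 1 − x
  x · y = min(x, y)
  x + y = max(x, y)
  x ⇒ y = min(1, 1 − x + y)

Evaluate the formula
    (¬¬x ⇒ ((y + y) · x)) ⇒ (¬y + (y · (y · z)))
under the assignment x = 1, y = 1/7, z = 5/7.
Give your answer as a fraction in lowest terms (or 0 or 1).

1

¬x = ¬1 = 0
¬¬x = ¬0 = 1
y + y = 1/7 + 1/7 = 1/7
(y + y) · x = 1/7 · 1 = 1/7
¬¬x ⇒ ((y + y) · x) = 1 ⇒ 1/7 = 1/7
¬y = ¬1/7 = 6/7
y · z = 1/7 · 5/7 = 1/7
y · (y · z) = 1/7 · 1/7 = 1/7
¬y + (y · (y · z)) = 6/7 + 1/7 = 6/7
(¬¬x ⇒ ((y + y) · x)) ⇒ (¬y + (y · (y · z))) = 1/7 ⇒ 6/7 = 1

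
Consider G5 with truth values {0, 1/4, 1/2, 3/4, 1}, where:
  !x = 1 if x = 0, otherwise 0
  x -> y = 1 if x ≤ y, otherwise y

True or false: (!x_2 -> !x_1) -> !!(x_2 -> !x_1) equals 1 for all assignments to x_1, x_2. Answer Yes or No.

Counterexample: take x_1 = 1/4, x_2 = 1/4.
!x_2 = !1/4 = 0
!x_1 = !1/4 = 0
!x_2 -> !x_1 = 0 -> 0 = 1
!x_1 = !1/4 = 0
x_2 -> !x_1 = 1/4 -> 0 = 0
!(x_2 -> !x_1) = !0 = 1
!!(x_2 -> !x_1) = !1 = 0
(!x_2 -> !x_1) -> !!(x_2 -> !x_1) = 1 -> 0 = 0
This gives 0 ≠ 1.

No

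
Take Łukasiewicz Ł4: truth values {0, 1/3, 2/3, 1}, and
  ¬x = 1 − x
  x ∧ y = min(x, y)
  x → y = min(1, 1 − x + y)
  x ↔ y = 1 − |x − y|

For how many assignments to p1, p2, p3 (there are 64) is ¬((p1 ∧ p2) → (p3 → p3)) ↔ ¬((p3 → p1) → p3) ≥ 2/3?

value 1: 24 assignments (counts)
value 2/3: 12 assignments (counts)
value 1/3: 12 assignments
value 0: 16 assignments
So 36 of the 64 assignments meet the threshold.

36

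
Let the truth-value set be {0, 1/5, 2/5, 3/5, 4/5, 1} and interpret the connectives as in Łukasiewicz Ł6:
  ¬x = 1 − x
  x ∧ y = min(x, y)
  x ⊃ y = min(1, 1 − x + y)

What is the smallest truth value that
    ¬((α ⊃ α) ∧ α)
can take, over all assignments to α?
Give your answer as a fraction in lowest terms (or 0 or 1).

0

Take α = 1:
α ⊃ α = 1 ⊃ 1 = 1
(α ⊃ α) ∧ α = 1 ∧ 1 = 1
¬((α ⊃ α) ∧ α) = ¬1 = 0
No assignment yields a value below 0, so this is the minimum.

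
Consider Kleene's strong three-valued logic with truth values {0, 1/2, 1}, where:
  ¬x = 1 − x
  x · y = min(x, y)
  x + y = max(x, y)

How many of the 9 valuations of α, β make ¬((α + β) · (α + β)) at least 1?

α = 0, β = 0 ↦ 1  ≥
α = 0, β = 1/2 ↦ 1/2  <
α = 0, β = 1 ↦ 0  <
α = 1/2, β = 0 ↦ 1/2  <
α = 1/2, β = 1/2 ↦ 1/2  <
α = 1/2, β = 1 ↦ 0  <
α = 1, β = 0 ↦ 0  <
α = 1, β = 1/2 ↦ 0  <
α = 1, β = 1 ↦ 0  <
So 1 of the 9 assignments meets the threshold.

1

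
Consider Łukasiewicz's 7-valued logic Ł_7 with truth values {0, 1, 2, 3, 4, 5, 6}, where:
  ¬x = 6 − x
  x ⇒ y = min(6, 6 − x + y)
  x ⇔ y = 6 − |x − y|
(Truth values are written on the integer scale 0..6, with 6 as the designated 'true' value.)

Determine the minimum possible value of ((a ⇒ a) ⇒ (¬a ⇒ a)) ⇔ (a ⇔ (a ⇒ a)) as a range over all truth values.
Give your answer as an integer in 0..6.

Take a = 3:
a ⇒ a = 3 ⇒ 3 = 6
¬a = ¬3 = 3
¬a ⇒ a = 3 ⇒ 3 = 6
(a ⇒ a) ⇒ (¬a ⇒ a) = 6 ⇒ 6 = 6
a ⇒ a = 3 ⇒ 3 = 6
a ⇔ (a ⇒ a) = 3 ⇔ 6 = 3
((a ⇒ a) ⇒ (¬a ⇒ a)) ⇔ (a ⇔ (a ⇒ a)) = 6 ⇔ 3 = 3
No assignment yields a value below 3, so this is the minimum.

3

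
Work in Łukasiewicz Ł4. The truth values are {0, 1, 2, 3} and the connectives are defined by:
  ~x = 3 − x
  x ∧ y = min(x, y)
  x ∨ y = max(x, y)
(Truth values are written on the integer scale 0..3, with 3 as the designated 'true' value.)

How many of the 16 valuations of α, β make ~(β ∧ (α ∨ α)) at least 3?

7

α = 0, β = 0 ↦ 3  ≥
α = 0, β = 1 ↦ 3  ≥
α = 0, β = 2 ↦ 3  ≥
α = 0, β = 3 ↦ 3  ≥
α = 1, β = 0 ↦ 3  ≥
α = 1, β = 1 ↦ 2  <
α = 1, β = 2 ↦ 2  <
α = 1, β = 3 ↦ 2  <
α = 2, β = 0 ↦ 3  ≥
α = 2, β = 1 ↦ 2  <
α = 2, β = 2 ↦ 1  <
α = 2, β = 3 ↦ 1  <
α = 3, β = 0 ↦ 3  ≥
α = 3, β = 1 ↦ 2  <
α = 3, β = 2 ↦ 1  <
α = 3, β = 3 ↦ 0  <
So 7 of the 16 assignments meet the threshold.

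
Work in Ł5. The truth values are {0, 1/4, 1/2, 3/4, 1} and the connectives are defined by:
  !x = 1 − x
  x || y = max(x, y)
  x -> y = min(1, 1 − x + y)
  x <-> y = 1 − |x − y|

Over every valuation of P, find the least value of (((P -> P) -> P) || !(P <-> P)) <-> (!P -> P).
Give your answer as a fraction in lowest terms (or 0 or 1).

Take P = 1/2:
P -> P = 1/2 -> 1/2 = 1
(P -> P) -> P = 1 -> 1/2 = 1/2
P <-> P = 1/2 <-> 1/2 = 1
!(P <-> P) = !1 = 0
((P -> P) -> P) || !(P <-> P) = 1/2 || 0 = 1/2
!P = !1/2 = 1/2
!P -> P = 1/2 -> 1/2 = 1
(((P -> P) -> P) || !(P <-> P)) <-> (!P -> P) = 1/2 <-> 1 = 1/2
No assignment yields a value below 1/2, so this is the minimum.

1/2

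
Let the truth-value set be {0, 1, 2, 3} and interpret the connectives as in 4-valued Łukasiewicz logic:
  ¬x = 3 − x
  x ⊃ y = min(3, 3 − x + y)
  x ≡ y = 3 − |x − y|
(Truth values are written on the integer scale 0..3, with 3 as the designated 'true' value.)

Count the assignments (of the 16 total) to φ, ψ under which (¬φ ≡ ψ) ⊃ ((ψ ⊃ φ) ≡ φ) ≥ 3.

13

φ = 0, ψ = 0 ↦ 3  ≥
φ = 0, ψ = 1 ↦ 3  ≥
φ = 0, ψ = 2 ↦ 3  ≥
φ = 0, ψ = 3 ↦ 3  ≥
φ = 1, ψ = 0 ↦ 3  ≥
φ = 1, ψ = 1 ↦ 2  <
φ = 1, ψ = 2 ↦ 2  <
φ = 1, ψ = 3 ↦ 3  ≥
φ = 2, ψ = 0 ↦ 3  ≥
φ = 2, ψ = 1 ↦ 2  <
φ = 2, ψ = 2 ↦ 3  ≥
φ = 2, ψ = 3 ↦ 3  ≥
φ = 3, ψ = 0 ↦ 3  ≥
φ = 3, ψ = 1 ↦ 3  ≥
φ = 3, ψ = 2 ↦ 3  ≥
φ = 3, ψ = 3 ↦ 3  ≥
So 13 of the 16 assignments meet the threshold.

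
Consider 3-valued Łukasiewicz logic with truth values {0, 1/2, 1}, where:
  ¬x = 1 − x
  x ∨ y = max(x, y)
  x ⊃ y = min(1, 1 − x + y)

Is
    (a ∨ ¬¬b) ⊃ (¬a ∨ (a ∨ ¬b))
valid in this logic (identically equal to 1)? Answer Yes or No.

No

Counterexample: take a = 1/2, b = 1.
¬b = ¬1 = 0
¬¬b = ¬0 = 1
a ∨ ¬¬b = 1/2 ∨ 1 = 1
¬a = ¬1/2 = 1/2
¬b = ¬1 = 0
a ∨ ¬b = 1/2 ∨ 0 = 1/2
¬a ∨ (a ∨ ¬b) = 1/2 ∨ 1/2 = 1/2
(a ∨ ¬¬b) ⊃ (¬a ∨ (a ∨ ¬b)) = 1 ⊃ 1/2 = 1/2
This gives 1/2 ≠ 1.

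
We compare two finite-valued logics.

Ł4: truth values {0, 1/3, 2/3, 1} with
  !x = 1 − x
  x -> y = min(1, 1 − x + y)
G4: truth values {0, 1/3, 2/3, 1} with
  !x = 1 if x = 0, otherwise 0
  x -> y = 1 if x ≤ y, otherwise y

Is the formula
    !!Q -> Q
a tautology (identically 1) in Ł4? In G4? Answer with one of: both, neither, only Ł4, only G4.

In Ł4: every assignment gives 1 — tautology.
In G4: at Q = 1/3 the value is 1/3 — not a tautology.

only Ł4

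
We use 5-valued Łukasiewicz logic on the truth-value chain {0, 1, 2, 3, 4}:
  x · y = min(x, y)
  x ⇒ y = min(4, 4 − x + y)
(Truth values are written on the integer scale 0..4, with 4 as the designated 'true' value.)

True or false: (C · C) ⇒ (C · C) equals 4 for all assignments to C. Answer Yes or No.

Yes

C = 0 ↦ 4
C = 1 ↦ 4
C = 2 ↦ 4
C = 3 ↦ 4
C = 4 ↦ 4
Every assignment gives a value ≥ 4.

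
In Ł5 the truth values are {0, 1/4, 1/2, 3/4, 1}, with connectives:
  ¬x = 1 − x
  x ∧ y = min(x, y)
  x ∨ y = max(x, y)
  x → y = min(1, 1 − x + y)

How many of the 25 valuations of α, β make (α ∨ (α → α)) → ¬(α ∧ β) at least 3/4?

16

value 1: 9 assignments (counts)
value 3/4: 7 assignments (counts)
value 1/2: 5 assignments
value 1/4: 3 assignments
value 0: 1 assignment
So 16 of the 25 assignments meet the threshold.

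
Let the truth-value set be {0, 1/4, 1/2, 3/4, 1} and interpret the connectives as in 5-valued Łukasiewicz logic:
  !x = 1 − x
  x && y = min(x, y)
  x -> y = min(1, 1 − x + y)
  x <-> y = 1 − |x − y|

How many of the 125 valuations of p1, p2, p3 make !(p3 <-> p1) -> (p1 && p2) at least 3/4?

93

value 1: 70 assignments (counts)
value 3/4: 23 assignments (counts)
value 1/2: 17 assignments
value 1/4: 9 assignments
value 0: 6 assignments
So 93 of the 125 assignments meet the threshold.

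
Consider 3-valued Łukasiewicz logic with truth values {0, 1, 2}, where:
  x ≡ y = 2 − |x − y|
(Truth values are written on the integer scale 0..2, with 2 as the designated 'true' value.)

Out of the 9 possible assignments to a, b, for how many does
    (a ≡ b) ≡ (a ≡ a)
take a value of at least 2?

3

a = 0, b = 0 ↦ 2  ≥
a = 0, b = 1 ↦ 1  <
a = 0, b = 2 ↦ 0  <
a = 1, b = 0 ↦ 1  <
a = 1, b = 1 ↦ 2  ≥
a = 1, b = 2 ↦ 1  <
a = 2, b = 0 ↦ 0  <
a = 2, b = 1 ↦ 1  <
a = 2, b = 2 ↦ 2  ≥
So 3 of the 9 assignments meet the threshold.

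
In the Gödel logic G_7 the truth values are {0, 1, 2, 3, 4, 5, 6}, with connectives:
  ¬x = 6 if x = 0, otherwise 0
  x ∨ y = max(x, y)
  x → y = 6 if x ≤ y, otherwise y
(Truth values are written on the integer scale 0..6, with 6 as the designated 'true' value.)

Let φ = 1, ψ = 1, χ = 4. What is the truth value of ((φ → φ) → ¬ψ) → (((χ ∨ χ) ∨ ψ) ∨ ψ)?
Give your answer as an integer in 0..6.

6

φ → φ = 1 → 1 = 6
¬ψ = ¬1 = 0
(φ → φ) → ¬ψ = 6 → 0 = 0
χ ∨ χ = 4 ∨ 4 = 4
(χ ∨ χ) ∨ ψ = 4 ∨ 1 = 4
((χ ∨ χ) ∨ ψ) ∨ ψ = 4 ∨ 1 = 4
((φ → φ) → ¬ψ) → (((χ ∨ χ) ∨ ψ) ∨ ψ) = 0 → 4 = 6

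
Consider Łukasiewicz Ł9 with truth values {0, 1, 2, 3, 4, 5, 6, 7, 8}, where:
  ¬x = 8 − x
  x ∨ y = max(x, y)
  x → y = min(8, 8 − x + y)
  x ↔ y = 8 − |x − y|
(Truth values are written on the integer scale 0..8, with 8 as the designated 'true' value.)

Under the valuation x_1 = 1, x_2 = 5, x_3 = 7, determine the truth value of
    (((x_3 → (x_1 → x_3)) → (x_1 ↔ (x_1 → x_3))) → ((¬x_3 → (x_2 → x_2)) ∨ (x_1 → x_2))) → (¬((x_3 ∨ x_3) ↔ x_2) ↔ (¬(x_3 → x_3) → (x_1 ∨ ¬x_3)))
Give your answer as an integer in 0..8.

x_1 → x_3 = 1 → 7 = 8
x_3 → (x_1 → x_3) = 7 → 8 = 8
x_1 → x_3 = 1 → 7 = 8
x_1 ↔ (x_1 → x_3) = 1 ↔ 8 = 1
(x_3 → (x_1 → x_3)) → (x_1 ↔ (x_1 → x_3)) = 8 → 1 = 1
¬x_3 = ¬7 = 1
x_2 → x_2 = 5 → 5 = 8
¬x_3 → (x_2 → x_2) = 1 → 8 = 8
x_1 → x_2 = 1 → 5 = 8
(¬x_3 → (x_2 → x_2)) ∨ (x_1 → x_2) = 8 ∨ 8 = 8
((x_3 → (x_1 → x_3)) → (x_1 ↔ (x_1 → x_3))) → ((¬x_3 → (x_2 → x_2)) ∨ (x_1 → x_2)) = 1 → 8 = 8
x_3 ∨ x_3 = 7 ∨ 7 = 7
(x_3 ∨ x_3) ↔ x_2 = 7 ↔ 5 = 6
¬((x_3 ∨ x_3) ↔ x_2) = ¬6 = 2
x_3 → x_3 = 7 → 7 = 8
¬(x_3 → x_3) = ¬8 = 0
¬x_3 = ¬7 = 1
x_1 ∨ ¬x_3 = 1 ∨ 1 = 1
¬(x_3 → x_3) → (x_1 ∨ ¬x_3) = 0 → 1 = 8
¬((x_3 ∨ x_3) ↔ x_2) ↔ (¬(x_3 → x_3) → (x_1 ∨ ¬x_3)) = 2 ↔ 8 = 2
(((x_3 → (x_1 → x_3)) → (x_1 ↔ (x_1 → x_3))) → ((¬x_3 → (x_2 → x_2)) ∨ (x_1 → x_2))) → (¬((x_3 ∨ x_3) ↔ x_2) ↔ (¬(x_3 → x_3) → (x_1 ∨ ¬x_3))) = 8 → 2 = 2

2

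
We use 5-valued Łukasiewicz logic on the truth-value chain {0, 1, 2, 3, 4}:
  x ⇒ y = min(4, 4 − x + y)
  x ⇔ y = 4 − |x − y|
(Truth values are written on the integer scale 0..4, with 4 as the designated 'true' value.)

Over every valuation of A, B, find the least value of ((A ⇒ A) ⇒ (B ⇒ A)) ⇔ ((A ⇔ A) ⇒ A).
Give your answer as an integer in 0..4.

0

Take A = 0, B = 0:
A ⇒ A = 0 ⇒ 0 = 4
B ⇒ A = 0 ⇒ 0 = 4
(A ⇒ A) ⇒ (B ⇒ A) = 4 ⇒ 4 = 4
A ⇔ A = 0 ⇔ 0 = 4
(A ⇔ A) ⇒ A = 4 ⇒ 0 = 0
((A ⇒ A) ⇒ (B ⇒ A)) ⇔ ((A ⇔ A) ⇒ A) = 4 ⇔ 0 = 0
No assignment yields a value below 0, so this is the minimum.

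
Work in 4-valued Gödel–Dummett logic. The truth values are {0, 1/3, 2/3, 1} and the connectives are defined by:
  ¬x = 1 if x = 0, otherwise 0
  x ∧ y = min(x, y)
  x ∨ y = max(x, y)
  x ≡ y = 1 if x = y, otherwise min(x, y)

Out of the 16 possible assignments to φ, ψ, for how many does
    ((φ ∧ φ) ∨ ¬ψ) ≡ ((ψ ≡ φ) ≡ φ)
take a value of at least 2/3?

φ = 0, ψ = 0 ↦ 0  <
φ = 0, ψ = 1/3 ↦ 0  <
φ = 0, ψ = 2/3 ↦ 0  <
φ = 0, ψ = 1 ↦ 0  <
φ = 1/3, ψ = 0 ↦ 0  <
φ = 1/3, ψ = 1/3 ↦ 1  ≥
φ = 1/3, ψ = 2/3 ↦ 1/3  <
φ = 1/3, ψ = 1 ↦ 1/3  <
φ = 2/3, ψ = 0 ↦ 0  <
φ = 2/3, ψ = 1/3 ↦ 1/3  <
φ = 2/3, ψ = 2/3 ↦ 1  ≥
φ = 2/3, ψ = 1 ↦ 2/3  ≥
φ = 1, ψ = 0 ↦ 0  <
φ = 1, ψ = 1/3 ↦ 1/3  <
φ = 1, ψ = 2/3 ↦ 2/3  ≥
φ = 1, ψ = 1 ↦ 1  ≥
So 5 of the 16 assignments meet the threshold.

5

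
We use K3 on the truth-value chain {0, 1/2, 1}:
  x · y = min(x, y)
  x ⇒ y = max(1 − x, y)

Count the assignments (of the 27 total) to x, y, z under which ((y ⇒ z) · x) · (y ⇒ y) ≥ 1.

4

value 1: 4 assignments (counts)
value 1/2: 12 assignments
value 0: 11 assignments
So 4 of the 27 assignments meet the threshold.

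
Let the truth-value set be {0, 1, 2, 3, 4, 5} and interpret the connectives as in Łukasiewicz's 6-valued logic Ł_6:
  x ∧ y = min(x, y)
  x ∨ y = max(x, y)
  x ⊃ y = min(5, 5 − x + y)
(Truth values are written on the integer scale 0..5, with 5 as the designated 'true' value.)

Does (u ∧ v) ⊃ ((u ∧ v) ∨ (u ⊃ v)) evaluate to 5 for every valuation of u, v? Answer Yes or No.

At u = 1, v = 0, for instance:
u ∧ v = 1 ∧ 0 = 0
u ⊃ v = 1 ⊃ 0 = 4
(u ∧ v) ∨ (u ⊃ v) = 0 ∨ 4 = 4
(u ∧ v) ⊃ ((u ∧ v) ∨ (u ⊃ v)) = 0 ⊃ 4 = 5
and checking the remaining 35 assignments likewise gives ≥ 5 in every case.

Yes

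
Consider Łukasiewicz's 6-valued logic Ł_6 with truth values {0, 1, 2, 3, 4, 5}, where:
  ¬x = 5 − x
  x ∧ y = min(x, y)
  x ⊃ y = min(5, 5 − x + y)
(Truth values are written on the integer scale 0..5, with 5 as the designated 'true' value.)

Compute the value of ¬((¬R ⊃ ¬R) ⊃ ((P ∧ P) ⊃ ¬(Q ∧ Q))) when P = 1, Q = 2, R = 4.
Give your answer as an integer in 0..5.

¬R = ¬4 = 1
¬R = ¬4 = 1
¬R ⊃ ¬R = 1 ⊃ 1 = 5
P ∧ P = 1 ∧ 1 = 1
Q ∧ Q = 2 ∧ 2 = 2
¬(Q ∧ Q) = ¬2 = 3
(P ∧ P) ⊃ ¬(Q ∧ Q) = 1 ⊃ 3 = 5
(¬R ⊃ ¬R) ⊃ ((P ∧ P) ⊃ ¬(Q ∧ Q)) = 5 ⊃ 5 = 5
¬((¬R ⊃ ¬R) ⊃ ((P ∧ P) ⊃ ¬(Q ∧ Q))) = ¬5 = 0

0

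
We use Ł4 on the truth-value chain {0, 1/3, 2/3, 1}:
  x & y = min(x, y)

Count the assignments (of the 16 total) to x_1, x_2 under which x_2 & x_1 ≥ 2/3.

x_1 = 0, x_2 = 0 ↦ 0  <
x_1 = 0, x_2 = 1/3 ↦ 0  <
x_1 = 0, x_2 = 2/3 ↦ 0  <
x_1 = 0, x_2 = 1 ↦ 0  <
x_1 = 1/3, x_2 = 0 ↦ 0  <
x_1 = 1/3, x_2 = 1/3 ↦ 1/3  <
x_1 = 1/3, x_2 = 2/3 ↦ 1/3  <
x_1 = 1/3, x_2 = 1 ↦ 1/3  <
x_1 = 2/3, x_2 = 0 ↦ 0  <
x_1 = 2/3, x_2 = 1/3 ↦ 1/3  <
x_1 = 2/3, x_2 = 2/3 ↦ 2/3  ≥
x_1 = 2/3, x_2 = 1 ↦ 2/3  ≥
x_1 = 1, x_2 = 0 ↦ 0  <
x_1 = 1, x_2 = 1/3 ↦ 1/3  <
x_1 = 1, x_2 = 2/3 ↦ 2/3  ≥
x_1 = 1, x_2 = 1 ↦ 1  ≥
So 4 of the 16 assignments meet the threshold.

4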